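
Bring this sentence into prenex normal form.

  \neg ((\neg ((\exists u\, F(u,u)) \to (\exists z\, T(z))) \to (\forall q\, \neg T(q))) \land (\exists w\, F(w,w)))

\exists u\, \forall z\, \exists q\, \forall w\, (F(u,u) \land \neg T(z) \land T(q) \lor \neg F(w,w))

Eliminate → and ↔ using ¬ and ∨.
  \neg ((\neg \neg (\neg (\exists u\, F(u,u)) \lor (\exists z\, T(z))) \lor (\forall q\, \neg T(q))) \land (\exists w\, F(w,w)))
Drive negations inward (¬∀x A ≡ ∃x ¬A, ¬∃x A ≡ ∀x ¬A, De Morgan for ∧/∨):
  (\exists u\, F(u,u)) \land (\forall z\, \neg T(z)) \land (\exists q\, T(q)) \lor (\forall w\, \neg F(w,w))
All bound variables are already distinct, so no renaming is needed.
Extract every quantifier outward, since the variables are now distinct and don't occur free across branches:
  \exists u\, \forall z\, \exists q\, \forall w\, (F(u,u) \land \neg T(z) \land T(q) \lor \neg F(w,w))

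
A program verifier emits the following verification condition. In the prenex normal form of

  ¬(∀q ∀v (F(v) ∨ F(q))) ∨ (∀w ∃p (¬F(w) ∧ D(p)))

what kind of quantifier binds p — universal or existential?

existential

Drive negations inward (¬∀x A ≡ ∃x ¬A, ¬∃x A ≡ ∀x ¬A, De Morgan for ∧/∨):
  (∃q ∃v (¬F(v) ∧ ¬F(q))) ∨ (∀w ∃p (¬F(w) ∧ D(p)))
Extract every quantifier outward, since the variables are now distinct and don't occur free across branches:
  ∃q ∃v ∀w ∃p (¬F(v) ∧ ¬F(q) ∨ ¬F(w) ∧ D(p))
The quantifier ∃p sits under an even number of negations, so it remains existential.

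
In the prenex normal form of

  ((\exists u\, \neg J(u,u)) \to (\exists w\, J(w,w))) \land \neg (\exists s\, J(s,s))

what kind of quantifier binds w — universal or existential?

existential

Rewrite implications/biconditionals: A → B as ¬A ∨ B.
  (\neg (\exists u\, \neg J(u,u)) \lor (\exists w\, J(w,w))) \land \neg (\exists s\, J(s,s))
Push ¬ through the quantifiers and connectives to reach negation normal form:
  ((\forall u\, J(u,u)) \lor (\exists w\, J(w,w))) \land (\forall s\, \neg J(s,s))
All bound variables are already distinct, so no renaming is needed.
Extract every quantifier outward, since the variables are now distinct and don't occur free across branches:
  \forall u\, \exists w\, \forall s\, ((J(u,u) \lor J(w,w)) \land \neg J(s,s))
The quantifier \exists w sits under an even number of negations (counting the antecedent side of each →), so it remains existential.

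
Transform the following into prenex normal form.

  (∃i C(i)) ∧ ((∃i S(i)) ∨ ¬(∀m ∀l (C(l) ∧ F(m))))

∃i ∃w ∃m ∃l (C(i) ∧ (S(w) ∨ ¬C(l) ∨ ¬F(m)))

Push ¬ through the quantifiers and connectives to reach negation normal form:
  (∃i C(i)) ∧ ((∃i S(i)) ∨ (∃m ∃l (¬C(l) ∨ ¬F(m))))
Standardize variables apart so no two quantifiers bind the same name: i↦w.
  (∃i C(i)) ∧ ((∃w S(w)) ∨ (∃m ∃l (¬C(l) ∨ ¬F(m))))
Pull the quantifiers to the front (each side's bound variable is not free in the other side):
  ∃i ∃w ∃m ∃l (C(i) ∧ (S(w) ∨ ¬C(l) ∨ ¬F(m)))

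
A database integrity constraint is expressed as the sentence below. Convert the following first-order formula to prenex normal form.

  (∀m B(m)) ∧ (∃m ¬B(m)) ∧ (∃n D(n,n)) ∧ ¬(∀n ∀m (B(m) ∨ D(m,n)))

Drive negations inward (¬∀x A ≡ ∃x ¬A, ¬∃x A ≡ ∀x ¬A, De Morgan for ∧/∨):
  (∀m B(m)) ∧ (∃m ¬B(m)) ∧ (∃n D(n,n)) ∧ (∃n ∃m (¬B(m) ∧ ¬D(m,n)))
Standardize variables apart so no two quantifiers bind the same name: m↦u, n↦t, m↦s.
  (∀m B(m)) ∧ (∃u ¬B(u)) ∧ (∃n D(n,n)) ∧ (∃t ∃s (¬B(s) ∧ ¬D(s,t)))
Finally move all quantifiers to the prefix:
  ∀m ∃u ∃n ∃t ∃s (B(m) ∧ ¬B(u) ∧ D(n,n) ∧ ¬B(s) ∧ ¬D(s,t))

∀m ∃u ∃n ∃t ∃s (B(m) ∧ ¬B(u) ∧ D(n,n) ∧ ¬B(s) ∧ ¬D(s,t))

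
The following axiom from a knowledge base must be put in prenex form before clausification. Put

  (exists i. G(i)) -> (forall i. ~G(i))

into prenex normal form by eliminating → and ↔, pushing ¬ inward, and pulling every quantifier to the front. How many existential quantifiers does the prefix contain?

Eliminate → and ↔ using ¬ and ∨.
  ~(exists i. G(i)) | (forall i. ~G(i))
Drive negations inward (¬∀x A ≡ ∃x ¬A, ¬∃x A ≡ ∀x ¬A, De Morgan for ∧/∨):
  (forall i. ~G(i)) | (forall i. ~G(i))
Standardize variables apart so no two quantifiers bind the same name: i↦u1.
  (forall i. ~G(i)) | (forall u1. ~G(u1))
Extract every quantifier outward, since the variables are now distinct and don't occur free across branches:
  forall i. forall u1. (~G(i) | ~G(u1))
The prefix is forall i forall u1: 2 universal, 0 existential.

0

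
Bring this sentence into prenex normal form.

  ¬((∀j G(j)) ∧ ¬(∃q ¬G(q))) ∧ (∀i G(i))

Drive negations inward (¬∀x A ≡ ∃x ¬A, ¬∃x A ≡ ∀x ¬A, De Morgan for ∧/∨):
  ((∃j ¬G(j)) ∨ (∃q ¬G(q))) ∧ (∀i G(i))
All bound variables are already distinct, so no renaming is needed.
Pull the quantifiers to the front (each side's bound variable is not free in the other side):
  ∃j ∃q ∀i ((¬G(j) ∨ ¬G(q)) ∧ G(i))

∃j ∃q ∀i ((¬G(j) ∨ ¬G(q)) ∧ G(i))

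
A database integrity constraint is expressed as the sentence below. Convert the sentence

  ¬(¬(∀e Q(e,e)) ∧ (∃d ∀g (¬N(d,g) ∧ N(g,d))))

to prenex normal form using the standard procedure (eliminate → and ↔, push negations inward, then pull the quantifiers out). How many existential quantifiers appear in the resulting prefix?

1

Move each ¬ inward, flipping quantifiers it crosses:
  (∀e Q(e,e)) ∨ (∀d ∃g (N(d,g) ∨ ¬N(g,d)))
All bound variables are already distinct, so no renaming is needed.
Pull the quantifiers to the front (each side's bound variable is not free in the other side):
  ∀e ∀d ∃g (Q(e,e) ∨ N(d,g) ∨ ¬N(g,d))
The prefix is ∀e ∀d ∃g: 2 universal, 1 existential.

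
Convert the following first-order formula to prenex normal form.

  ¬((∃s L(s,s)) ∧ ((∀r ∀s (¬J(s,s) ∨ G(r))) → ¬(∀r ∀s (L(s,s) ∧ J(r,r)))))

∀s ∀r ∀a ∀c ∀y1 (¬L(s,s) ∨ (¬J(a,a) ∨ G(r)) ∧ L(y1,y1) ∧ J(c,c))

First replace A → B with ¬A ∨ B.
  ¬((∃s L(s,s)) ∧ (¬(∀r ∀s (¬J(s,s) ∨ G(r))) ∨ ¬(∀r ∀s (L(s,s) ∧ J(r,r)))))
Move each ¬ inward, flipping quantifiers it crosses:
  (∀s ¬L(s,s)) ∨ (∀r ∀s (¬J(s,s) ∨ G(r))) ∧ (∀r ∀s (L(s,s) ∧ J(r,r)))
Give each quantifier a distinct variable: s↦a, r↦c, s↦y1.
  (∀s ¬L(s,s)) ∨ (∀r ∀a (¬J(a,a) ∨ G(r))) ∧ (∀c ∀y1 (L(y1,y1) ∧ J(c,c)))
Finally move all quantifiers to the prefix:
  ∀s ∀r ∀a ∀c ∀y1 (¬L(s,s) ∨ (¬J(a,a) ∨ G(r)) ∧ L(y1,y1) ∧ J(c,c))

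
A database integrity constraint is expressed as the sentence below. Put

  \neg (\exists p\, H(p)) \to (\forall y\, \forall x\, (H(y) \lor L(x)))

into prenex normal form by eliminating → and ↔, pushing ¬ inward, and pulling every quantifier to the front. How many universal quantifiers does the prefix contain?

First replace A → B with ¬A ∨ B.
  \neg \neg (\exists p\, H(p)) \lor (\forall y\, \forall x\, (H(y) \lor L(x)))
Drive negations inward (¬∀x A ≡ ∃x ¬A, ¬∃x A ≡ ∀x ¬A, De Morgan for ∧/∨):
  (\exists p\, H(p)) \lor (\forall y\, \forall x\, (H(y) \lor L(x)))
All bound variables are already distinct, so no renaming is needed.
Finally move all quantifiers to the prefix:
  \exists p\, \forall y\, \forall x\, (H(p) \lor H(y) \lor L(x))
The prefix is \exists p \forall y \forall x: 2 universal, 1 existential.

2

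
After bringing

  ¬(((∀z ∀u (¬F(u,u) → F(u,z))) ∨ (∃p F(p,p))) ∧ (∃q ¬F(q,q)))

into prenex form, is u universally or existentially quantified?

First replace A → B with ¬A ∨ B.
  ¬(((∀z ∀u (¬¬F(u,u) ∨ F(u,z))) ∨ (∃p F(p,p))) ∧ (∃q ¬F(q,q)))
Push ¬ through the quantifiers and connectives to reach negation normal form:
  (∃z ∃u (¬F(u,u) ∧ ¬F(u,z))) ∧ (∀p ¬F(p,p)) ∨ (∀q F(q,q))
Pull the quantifiers to the front (each side's bound variable is not free in the other side):
  ∃z ∃u ∀p ∀q (¬F(u,u) ∧ ¬F(u,z) ∧ ¬F(p,p) ∨ F(q,q))
The quantifier ∀u sits under an odd number of negations (counting the antecedent side of each →), so it flips to ∃u.

existential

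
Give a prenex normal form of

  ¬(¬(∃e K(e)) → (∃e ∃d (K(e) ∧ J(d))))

∀e ∀c ∀d (¬K(e) ∧ (¬K(c) ∨ ¬J(d)))

Rewrite implications/biconditionals: A → B as ¬A ∨ B.
  ¬(¬¬(∃e K(e)) ∨ (∃e ∃d (K(e) ∧ J(d))))
Push ¬ through the quantifiers and connectives to reach negation normal form:
  (∀e ¬K(e)) ∧ (∀e ∀d (¬K(e) ∨ ¬J(d)))
Standardize variables apart so no two quantifiers bind the same name: e↦c.
  (∀e ¬K(e)) ∧ (∀c ∀d (¬K(c) ∨ ¬J(d)))
Finally move all quantifiers to the prefix:
  ∀e ∀c ∀d (¬K(e) ∧ (¬K(c) ∨ ¬J(d)))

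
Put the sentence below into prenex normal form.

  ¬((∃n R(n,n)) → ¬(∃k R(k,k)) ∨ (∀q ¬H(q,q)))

∃n ∃k ∃q (R(n,n) ∧ R(k,k) ∧ H(q,q))

Rewrite implications/biconditionals: A → B as ¬A ∨ B.
  ¬(¬(∃n R(n,n)) ∨ ¬(∃k R(k,k)) ∨ (∀q ¬H(q,q)))
Drive negations inward (¬∀x A ≡ ∃x ¬A, ¬∃x A ≡ ∀x ¬A, De Morgan for ∧/∨):
  (∃n R(n,n)) ∧ (∃k R(k,k)) ∧ (∃q H(q,q))
Extract every quantifier outward, since the variables are now distinct and don't occur free across branches:
  ∃n ∃k ∃q (R(n,n) ∧ R(k,k) ∧ H(q,q))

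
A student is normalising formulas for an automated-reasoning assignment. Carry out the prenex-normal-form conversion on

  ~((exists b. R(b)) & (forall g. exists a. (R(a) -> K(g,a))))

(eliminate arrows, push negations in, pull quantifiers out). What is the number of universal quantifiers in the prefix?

2

First replace A → B with ¬A ∨ B.
  ~((exists b. R(b)) & (forall g. exists a. (~R(a) | K(g,a))))
Move each ¬ inward, flipping quantifiers it crosses:
  (forall b. ~R(b)) | (exists g. forall a. (R(a) & ~K(g,a)))
All bound variables are already distinct, so no renaming is needed.
Extract every quantifier outward, since the variables are now distinct and don't occur free across branches:
  forall b. exists g. forall a. (~R(b) | R(a) & ~K(g,a))
The prefix is forall b exists g forall a: 2 universal, 1 existential.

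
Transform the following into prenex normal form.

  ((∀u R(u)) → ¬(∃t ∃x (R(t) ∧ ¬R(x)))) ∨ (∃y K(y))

First replace A → B with ¬A ∨ B.
  ¬(∀u R(u)) ∨ ¬(∃t ∃x (R(t) ∧ ¬R(x))) ∨ (∃y K(y))
Move each ¬ inward, flipping quantifiers it crosses:
  (∃u ¬R(u)) ∨ (∀t ∀x (¬R(t) ∨ R(x))) ∨ (∃y K(y))
Pull the quantifiers to the front (each side's bound variable is not free in the other side):
  ∃u ∀t ∀x ∃y (¬R(u) ∨ ¬R(t) ∨ R(x) ∨ K(y))

∃u ∀t ∀x ∃y (¬R(u) ∨ ¬R(t) ∨ R(x) ∨ K(y))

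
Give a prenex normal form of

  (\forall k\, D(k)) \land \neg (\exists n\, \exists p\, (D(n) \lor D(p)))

\forall k\, \forall n\, \forall p\, (D(k) \land \neg D(n) \land \neg D(p))

Drive negations inward (¬∀x A ≡ ∃x ¬A, ¬∃x A ≡ ∀x ¬A, De Morgan for ∧/∨):
  (\forall k\, D(k)) \land (\forall n\, \forall p\, (\neg D(n) \land \neg D(p)))
Pull the quantifiers to the front (each side's bound variable is not free in the other side):
  \forall k\, \forall n\, \forall p\, (D(k) \land \neg D(n) \land \neg D(p))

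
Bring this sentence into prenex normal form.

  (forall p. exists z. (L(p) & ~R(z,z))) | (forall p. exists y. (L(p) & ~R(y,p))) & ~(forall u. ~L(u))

Drive negations inward (¬∀x A ≡ ∃x ¬A, ¬∃x A ≡ ∀x ¬A, De Morgan for ∧/∨):
  (forall p. exists z. (L(p) & ~R(z,z))) | (forall p. exists y. (L(p) & ~R(y,p))) & (exists u. L(u))
Rename bound variables to avoid capture: p↦q.
  (forall p. exists z. (L(p) & ~R(z,z))) | (forall q. exists y. (L(q) & ~R(y,q))) & (exists u. L(u))
Finally move all quantifiers to the prefix:
  forall p. exists z. forall q. exists y. exists u. (L(p) & ~R(z,z) | L(q) & ~R(y,q) & L(u))

forall p. exists z. forall q. exists y. exists u. (L(p) & ~R(z,z) | L(q) & ~R(y,q) & L(u))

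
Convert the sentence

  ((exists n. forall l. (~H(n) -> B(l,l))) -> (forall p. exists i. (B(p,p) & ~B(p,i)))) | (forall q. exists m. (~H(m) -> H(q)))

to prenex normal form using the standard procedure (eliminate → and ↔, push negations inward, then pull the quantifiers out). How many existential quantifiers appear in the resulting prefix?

Eliminate → and ↔ using ¬ and ∨.
  ~(exists n. forall l. (~~H(n) | B(l,l))) | (forall p. exists i. (B(p,p) & ~B(p,i))) | (forall q. exists m. (~~H(m) | H(q)))
Drive negations inward (¬∀x A ≡ ∃x ¬A, ¬∃x A ≡ ∀x ¬A, De Morgan for ∧/∨):
  (forall n. exists l. (~H(n) & ~B(l,l))) | (forall p. exists i. (B(p,p) & ~B(p,i))) | (forall q. exists m. (H(m) | H(q)))
All bound variables are already distinct, so no renaming is needed.
Finally move all quantifiers to the prefix:
  forall n. exists l. forall p. exists i. forall q. exists m. (~H(n) & ~B(l,l) | B(p,p) & ~B(p,i) | H(m) | H(q))
The prefix is forall n exists l forall p exists i forall q exists m: 3 universal, 3 existential.

3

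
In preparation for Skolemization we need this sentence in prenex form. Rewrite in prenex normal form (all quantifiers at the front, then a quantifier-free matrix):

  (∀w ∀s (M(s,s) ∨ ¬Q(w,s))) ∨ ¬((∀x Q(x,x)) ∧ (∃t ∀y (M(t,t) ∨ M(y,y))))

Push ¬ through the quantifiers and connectives to reach negation normal form:
  (∀w ∀s (M(s,s) ∨ ¬Q(w,s))) ∨ (∃x ¬Q(x,x)) ∨ (∀t ∃y (¬M(t,t) ∧ ¬M(y,y)))
Finally move all quantifiers to the prefix:
  ∀w ∀s ∃x ∀t ∃y (M(s,s) ∨ ¬Q(w,s) ∨ ¬Q(x,x) ∨ ¬M(t,t) ∧ ¬M(y,y))

∀w ∀s ∃x ∀t ∃y (M(s,s) ∨ ¬Q(w,s) ∨ ¬Q(x,x) ∨ ¬M(t,t) ∧ ¬M(y,y))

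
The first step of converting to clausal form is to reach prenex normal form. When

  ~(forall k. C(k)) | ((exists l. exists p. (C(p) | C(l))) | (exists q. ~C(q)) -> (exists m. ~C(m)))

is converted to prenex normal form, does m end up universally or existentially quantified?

existential

Eliminate → and ↔ using ¬ and ∨.
  ~(forall k. C(k)) | ~((exists l. exists p. (C(p) | C(l))) | (exists q. ~C(q))) | (exists m. ~C(m))
Push ¬ through the quantifiers and connectives to reach negation normal form:
  (exists k. ~C(k)) | (forall l. forall p. (~C(p) & ~C(l))) & (forall q. C(q)) | (exists m. ~C(m))
Finally move all quantifiers to the prefix:
  exists k. forall l. forall p. forall q. exists m. (~C(k) | ~C(p) & ~C(l) & C(q) | ~C(m))
The quantifier exists m sits under an even number of negations (counting the antecedent side of each →), so it remains existential.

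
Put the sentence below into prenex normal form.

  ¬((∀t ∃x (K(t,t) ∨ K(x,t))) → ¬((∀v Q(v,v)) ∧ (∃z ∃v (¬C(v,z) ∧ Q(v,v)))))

Eliminate → and ↔ using ¬ and ∨.
  ¬(¬(∀t ∃x (K(t,t) ∨ K(x,t))) ∨ ¬((∀v Q(v,v)) ∧ (∃z ∃v (¬C(v,z) ∧ Q(v,v)))))
Move each ¬ inward, flipping quantifiers it crosses:
  (∀t ∃x (K(t,t) ∨ K(x,t))) ∧ (∀v Q(v,v)) ∧ (∃z ∃v (¬C(v,z) ∧ Q(v,v)))
Standardize variables apart so no two quantifiers bind the same name: v↦a.
  (∀t ∃x (K(t,t) ∨ K(x,t))) ∧ (∀v Q(v,v)) ∧ (∃z ∃a (¬C(a,z) ∧ Q(a,a)))
Extract every quantifier outward, since the variables are now distinct and don't occur free across branches:
  ∀t ∃x ∀v ∃z ∃a ((K(t,t) ∨ K(x,t)) ∧ Q(v,v) ∧ ¬C(a,z) ∧ Q(a,a))

∀t ∃x ∀v ∃z ∃a ((K(t,t) ∨ K(x,t)) ∧ Q(v,v) ∧ ¬C(a,z) ∧ Q(a,a))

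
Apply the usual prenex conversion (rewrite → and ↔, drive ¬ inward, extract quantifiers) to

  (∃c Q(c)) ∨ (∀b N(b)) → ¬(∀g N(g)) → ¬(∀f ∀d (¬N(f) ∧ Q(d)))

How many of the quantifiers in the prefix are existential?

3

Rewrite implications/biconditionals: A → B as ¬A ∨ B.
  ¬((∃c Q(c)) ∨ (∀b N(b))) ∨ ¬¬(∀g N(g)) ∨ ¬(∀f ∀d (¬N(f) ∧ Q(d)))
Push ¬ through the quantifiers and connectives to reach negation normal form:
  (∀c ¬Q(c)) ∧ (∃b ¬N(b)) ∨ (∀g N(g)) ∨ (∃f ∃d (N(f) ∨ ¬Q(d)))
All bound variables are already distinct, so no renaming is needed.
Finally move all quantifiers to the prefix:
  ∀c ∃b ∀g ∃f ∃d (¬Q(c) ∧ ¬N(b) ∨ N(g) ∨ N(f) ∨ ¬Q(d))
The prefix is ∀c ∃b ∀g ∃f ∃d: 2 universal, 3 existential.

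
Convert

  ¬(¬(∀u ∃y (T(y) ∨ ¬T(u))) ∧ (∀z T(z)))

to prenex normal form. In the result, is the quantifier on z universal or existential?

existential

Push ¬ through the quantifiers and connectives to reach negation normal form:
  (∀u ∃y (T(y) ∨ ¬T(u))) ∨ (∃z ¬T(z))
All bound variables are already distinct, so no renaming is needed.
Finally move all quantifiers to the prefix:
  ∀u ∃y ∃z (T(y) ∨ ¬T(u) ∨ ¬T(z))
The quantifier ∀z sits under an odd number of negations, so it flips to ∃z.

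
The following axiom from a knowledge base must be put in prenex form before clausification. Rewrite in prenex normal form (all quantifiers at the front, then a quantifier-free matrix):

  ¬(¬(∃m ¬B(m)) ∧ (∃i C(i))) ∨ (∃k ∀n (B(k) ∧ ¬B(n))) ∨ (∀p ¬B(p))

∃m ∀i ∃k ∀n ∀p (¬B(m) ∨ ¬C(i) ∨ B(k) ∧ ¬B(n) ∨ ¬B(p))

Move each ¬ inward, flipping quantifiers it crosses:
  (∃m ¬B(m)) ∨ (∀i ¬C(i)) ∨ (∃k ∀n (B(k) ∧ ¬B(n))) ∨ (∀p ¬B(p))
All bound variables are already distinct, so no renaming is needed.
Extract every quantifier outward, since the variables are now distinct and don't occur free across branches:
  ∃m ∀i ∃k ∀n ∀p (¬B(m) ∨ ¬C(i) ∨ B(k) ∧ ¬B(n) ∨ ¬B(p))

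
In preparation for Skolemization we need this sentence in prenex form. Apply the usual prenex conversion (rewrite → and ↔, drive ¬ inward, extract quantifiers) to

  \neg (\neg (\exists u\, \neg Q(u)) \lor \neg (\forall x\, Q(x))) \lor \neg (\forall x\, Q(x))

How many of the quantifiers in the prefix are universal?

Drive negations inward (¬∀x A ≡ ∃x ¬A, ¬∃x A ≡ ∀x ¬A, De Morgan for ∧/∨):
  (\exists u\, \neg Q(u)) \land (\forall x\, Q(x)) \lor (\exists x\, \neg Q(x))
Rename bound variables to avoid capture: x↦y.
  (\exists u\, \neg Q(u)) \land (\forall x\, Q(x)) \lor (\exists y\, \neg Q(y))
Finally move all quantifiers to the prefix:
  \exists u\, \forall x\, \exists y\, (\neg Q(u) \land Q(x) \lor \neg Q(y))
The prefix is \exists u \forall x \exists y: 1 universal, 2 existential.

1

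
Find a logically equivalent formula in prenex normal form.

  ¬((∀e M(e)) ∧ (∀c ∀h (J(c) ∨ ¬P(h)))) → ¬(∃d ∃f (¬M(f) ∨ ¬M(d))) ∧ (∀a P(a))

∀e ∀c ∀h ∀d ∀f ∀a (M(e) ∧ (J(c) ∨ ¬P(h)) ∨ M(f) ∧ M(d) ∧ P(a))

Rewrite implications/biconditionals: A → B as ¬A ∨ B.
  ¬¬((∀e M(e)) ∧ (∀c ∀h (J(c) ∨ ¬P(h)))) ∨ ¬(∃d ∃f (¬M(f) ∨ ¬M(d))) ∧ (∀a P(a))
Drive negations inward (¬∀x A ≡ ∃x ¬A, ¬∃x A ≡ ∀x ¬A, De Morgan for ∧/∨):
  (∀e M(e)) ∧ (∀c ∀h (J(c) ∨ ¬P(h))) ∨ (∀d ∀f (M(f) ∧ M(d))) ∧ (∀a P(a))
Pull the quantifiers to the front (each side's bound variable is not free in the other side):
  ∀e ∀c ∀h ∀d ∀f ∀a (M(e) ∧ (J(c) ∨ ¬P(h)) ∨ M(f) ∧ M(d) ∧ P(a))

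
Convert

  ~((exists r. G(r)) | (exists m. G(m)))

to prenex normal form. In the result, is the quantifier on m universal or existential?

Push ¬ through the quantifiers and connectives to reach negation normal form:
  (forall r. ~G(r)) & (forall m. ~G(m))
All bound variables are already distinct, so no renaming is needed.
Extract every quantifier outward, since the variables are now distinct and don't occur free across branches:
  forall r. forall m. (~G(r) & ~G(m))
The quantifier exists m sits under an odd number of negations, so it flips to forall m.

universal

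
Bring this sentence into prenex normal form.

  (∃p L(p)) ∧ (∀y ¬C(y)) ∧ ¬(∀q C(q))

∃p ∀y ∃q (L(p) ∧ ¬C(y) ∧ ¬C(q))

Drive negations inward (¬∀x A ≡ ∃x ¬A, ¬∃x A ≡ ∀x ¬A, De Morgan for ∧/∨):
  (∃p L(p)) ∧ (∀y ¬C(y)) ∧ (∃q ¬C(q))
Extract every quantifier outward, since the variables are now distinct and don't occur free across branches:
  ∃p ∀y ∃q (L(p) ∧ ¬C(y) ∧ ¬C(q))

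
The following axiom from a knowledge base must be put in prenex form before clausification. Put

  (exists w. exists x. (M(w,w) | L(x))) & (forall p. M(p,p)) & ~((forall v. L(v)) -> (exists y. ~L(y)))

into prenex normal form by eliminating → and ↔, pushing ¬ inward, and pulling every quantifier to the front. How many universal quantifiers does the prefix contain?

Rewrite implications/biconditionals: A → B as ¬A ∨ B.
  (exists w. exists x. (M(w,w) | L(x))) & (forall p. M(p,p)) & ~(~(forall v. L(v)) | (exists y. ~L(y)))
Drive negations inward (¬∀x A ≡ ∃x ¬A, ¬∃x A ≡ ∀x ¬A, De Morgan for ∧/∨):
  (exists w. exists x. (M(w,w) | L(x))) & (forall p. M(p,p)) & (forall v. L(v)) & (forall y. L(y))
All bound variables are already distinct, so no renaming is needed.
Finally move all quantifiers to the prefix:
  exists w. exists x. forall p. forall v. forall y. ((M(w,w) | L(x)) & M(p,p) & L(v) & L(y))
The prefix is exists w exists x forall p forall v forall y: 3 universal, 2 existential.

3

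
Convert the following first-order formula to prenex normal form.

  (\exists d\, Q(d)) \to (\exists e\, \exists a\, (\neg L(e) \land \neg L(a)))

\forall d\, \exists e\, \exists a\, (\neg Q(d) \lor \neg L(e) \land \neg L(a))

Eliminate → and ↔ using ¬ and ∨.
  \neg (\exists d\, Q(d)) \lor (\exists e\, \exists a\, (\neg L(e) \land \neg L(a)))
Move each ¬ inward, flipping quantifiers it crosses:
  (\forall d\, \neg Q(d)) \lor (\exists e\, \exists a\, (\neg L(e) \land \neg L(a)))
Extract every quantifier outward, since the variables are now distinct and don't occur free across branches:
  \forall d\, \exists e\, \exists a\, (\neg Q(d) \lor \neg L(e) \land \neg L(a))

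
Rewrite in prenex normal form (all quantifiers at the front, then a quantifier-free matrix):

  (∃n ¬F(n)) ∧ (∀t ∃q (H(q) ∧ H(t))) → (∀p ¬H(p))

First replace A → B with ¬A ∨ B.
  ¬((∃n ¬F(n)) ∧ (∀t ∃q (H(q) ∧ H(t)))) ∨ (∀p ¬H(p))
Drive negations inward (¬∀x A ≡ ∃x ¬A, ¬∃x A ≡ ∀x ¬A, De Morgan for ∧/∨):
  (∀n F(n)) ∨ (∃t ∀q (¬H(q) ∨ ¬H(t))) ∨ (∀p ¬H(p))
Extract every quantifier outward, since the variables are now distinct and don't occur free across branches:
  ∀n ∃t ∀q ∀p (F(n) ∨ ¬H(q) ∨ ¬H(t) ∨ ¬H(p))

∀n ∃t ∀q ∀p (F(n) ∨ ¬H(q) ∨ ¬H(t) ∨ ¬H(p))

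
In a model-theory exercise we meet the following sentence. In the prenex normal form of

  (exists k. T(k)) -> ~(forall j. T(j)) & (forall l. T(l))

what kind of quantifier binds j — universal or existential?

Rewrite implications/biconditionals: A → B as ¬A ∨ B.
  ~(exists k. T(k)) | ~(forall j. T(j)) & (forall l. T(l))
Move each ¬ inward, flipping quantifiers it crosses:
  (forall k. ~T(k)) | (exists j. ~T(j)) & (forall l. T(l))
Pull the quantifiers to the front (each side's bound variable is not free in the other side):
  forall k. exists j. forall l. (~T(k) | ~T(j) & T(l))
The quantifier forall j sits under an odd number of negations (counting the antecedent side of each →), so it flips to exists j.

existential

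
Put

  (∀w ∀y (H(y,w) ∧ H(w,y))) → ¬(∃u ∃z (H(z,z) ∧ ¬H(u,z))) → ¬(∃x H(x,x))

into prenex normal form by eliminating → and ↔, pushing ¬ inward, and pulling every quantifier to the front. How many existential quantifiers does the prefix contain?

Rewrite implications/biconditionals: A → B as ¬A ∨ B.
  ¬(∀w ∀y (H(y,w) ∧ H(w,y))) ∨ ¬¬(∃u ∃z (H(z,z) ∧ ¬H(u,z))) ∨ ¬(∃x H(x,x))
Drive negations inward (¬∀x A ≡ ∃x ¬A, ¬∃x A ≡ ∀x ¬A, De Morgan for ∧/∨):
  (∃w ∃y (¬H(y,w) ∨ ¬H(w,y))) ∨ (∃u ∃z (H(z,z) ∧ ¬H(u,z))) ∨ (∀x ¬H(x,x))
All bound variables are already distinct, so no renaming is needed.
Pull the quantifiers to the front (each side's bound variable is not free in the other side):
  ∃w ∃y ∃u ∃z ∀x (¬H(y,w) ∨ ¬H(w,y) ∨ H(z,z) ∧ ¬H(u,z) ∨ ¬H(x,x))
The prefix is ∃w ∃y ∃u ∃z ∀x: 1 universal, 4 existential.

4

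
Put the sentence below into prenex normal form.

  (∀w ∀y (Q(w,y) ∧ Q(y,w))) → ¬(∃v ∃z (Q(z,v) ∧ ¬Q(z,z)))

Eliminate → and ↔ using ¬ and ∨.
  ¬(∀w ∀y (Q(w,y) ∧ Q(y,w))) ∨ ¬(∃v ∃z (Q(z,v) ∧ ¬Q(z,z)))
Drive negations inward (¬∀x A ≡ ∃x ¬A, ¬∃x A ≡ ∀x ¬A, De Morgan for ∧/∨):
  (∃w ∃y (¬Q(w,y) ∨ ¬Q(y,w))) ∨ (∀v ∀z (¬Q(z,v) ∨ Q(z,z)))
Pull the quantifiers to the front (each side's bound variable is not free in the other side):
  ∃w ∃y ∀v ∀z (¬Q(w,y) ∨ ¬Q(y,w) ∨ ¬Q(z,v) ∨ Q(z,z))

∃w ∃y ∀v ∀z (¬Q(w,y) ∨ ¬Q(y,w) ∨ ¬Q(z,v) ∨ Q(z,z))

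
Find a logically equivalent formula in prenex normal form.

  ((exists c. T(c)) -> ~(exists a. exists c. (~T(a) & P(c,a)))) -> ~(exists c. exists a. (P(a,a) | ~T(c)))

Rewrite implications/biconditionals: A → B as ¬A ∨ B.
  ~(~(exists c. T(c)) | ~(exists a. exists c. (~T(a) & P(c,a)))) | ~(exists c. exists a. (P(a,a) | ~T(c)))
Move each ¬ inward, flipping quantifiers it crosses:
  (exists c. T(c)) & (exists a. exists c. (~T(a) & P(c,a))) | (forall c. forall a. (~P(a,a) & T(c)))
Rename bound variables to avoid capture: c↦q, c↦r, a↦v1.
  (exists c. T(c)) & (exists a. exists q. (~T(a) & P(q,a))) | (forall r. forall v1. (~P(v1,v1) & T(r)))
Finally move all quantifiers to the prefix:
  exists c. exists a. exists q. forall r. forall v1. (T(c) & ~T(a) & P(q,a) | ~P(v1,v1) & T(r))

exists c. exists a. exists q. forall r. forall v1. (T(c) & ~T(a) & P(q,a) | ~P(v1,v1) & T(r))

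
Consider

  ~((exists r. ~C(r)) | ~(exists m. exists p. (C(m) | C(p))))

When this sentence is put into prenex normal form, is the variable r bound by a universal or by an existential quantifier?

universal

Push ¬ through the quantifiers and connectives to reach negation normal form:
  (forall r. C(r)) & (exists m. exists p. (C(m) | C(p)))
All bound variables are already distinct, so no renaming is needed.
Pull the quantifiers to the front (each side's bound variable is not free in the other side):
  forall r. exists m. exists p. (C(r) & (C(m) | C(p)))
The quantifier exists r sits under an odd number of negations, so it flips to forall r.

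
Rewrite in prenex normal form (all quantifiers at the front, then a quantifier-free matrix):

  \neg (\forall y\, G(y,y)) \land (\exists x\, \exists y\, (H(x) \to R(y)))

\exists y\, \exists x\, \exists w\, (\neg G(y,y) \land (\neg H(x) \lor R(w)))

Eliminate → and ↔ using ¬ and ∨.
  \neg (\forall y\, G(y,y)) \land (\exists x\, \exists y\, (\neg H(x) \lor R(y)))
Drive negations inward (¬∀x A ≡ ∃x ¬A, ¬∃x A ≡ ∀x ¬A, De Morgan for ∧/∨):
  (\exists y\, \neg G(y,y)) \land (\exists x\, \exists y\, (\neg H(x) \lor R(y)))
Give each quantifier a distinct variable: y↦w.
  (\exists y\, \neg G(y,y)) \land (\exists x\, \exists w\, (\neg H(x) \lor R(w)))
Finally move all quantifiers to the prefix:
  \exists y\, \exists x\, \exists w\, (\neg G(y,y) \land (\neg H(x) \lor R(w)))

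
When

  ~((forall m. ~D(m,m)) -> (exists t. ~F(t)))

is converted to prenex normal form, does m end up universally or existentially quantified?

First replace A → B with ¬A ∨ B.
  ~(~(forall m. ~D(m,m)) | (exists t. ~F(t)))
Drive negations inward (¬∀x A ≡ ∃x ¬A, ¬∃x A ≡ ∀x ¬A, De Morgan for ∧/∨):
  (forall m. ~D(m,m)) & (forall t. F(t))
All bound variables are already distinct, so no renaming is needed.
Finally move all quantifiers to the prefix:
  forall m. forall t. (~D(m,m) & F(t))
The quantifier forall m sits under an even number of negations (counting the antecedent side of each →), so it remains universal.

universal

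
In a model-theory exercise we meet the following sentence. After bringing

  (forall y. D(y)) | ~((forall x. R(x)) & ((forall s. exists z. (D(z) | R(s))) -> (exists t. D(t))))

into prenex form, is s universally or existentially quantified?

universal

Rewrite implications/biconditionals: A → B as ¬A ∨ B.
  (forall y. D(y)) | ~((forall x. R(x)) & (~(forall s. exists z. (D(z) | R(s))) | (exists t. D(t))))
Move each ¬ inward, flipping quantifiers it crosses:
  (forall y. D(y)) | (exists x. ~R(x)) | (forall s. exists z. (D(z) | R(s))) & (forall t. ~D(t))
All bound variables are already distinct, so no renaming is needed.
Extract every quantifier outward, since the variables are now distinct and don't occur free across branches:
  forall y. exists x. forall s. exists z. forall t. (D(y) | ~R(x) | (D(z) | R(s)) & ~D(t))
The quantifier forall s sits under an even number of negations (counting the antecedent side of each →), so it remains universal.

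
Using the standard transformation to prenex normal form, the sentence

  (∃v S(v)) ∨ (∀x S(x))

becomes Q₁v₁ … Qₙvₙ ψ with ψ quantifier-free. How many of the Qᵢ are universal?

1

Pull the quantifiers to the front (each side's bound variable is not free in the other side):
  ∃v ∀x (S(v) ∨ S(x))
The prefix is ∃v ∀x: 1 universal, 1 existential.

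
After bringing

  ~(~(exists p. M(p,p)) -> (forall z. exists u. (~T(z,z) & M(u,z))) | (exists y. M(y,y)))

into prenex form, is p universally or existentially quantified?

First replace A → B with ¬A ∨ B.
  ~(~~(exists p. M(p,p)) | (forall z. exists u. (~T(z,z) & M(u,z))) | (exists y. M(y,y)))
Move each ¬ inward, flipping quantifiers it crosses:
  (forall p. ~M(p,p)) & (exists z. forall u. (T(z,z) | ~M(u,z))) & (forall y. ~M(y,y))
All bound variables are already distinct, so no renaming is needed.
Extract every quantifier outward, since the variables are now distinct and don't occur free across branches:
  forall p. exists z. forall u. forall y. (~M(p,p) & (T(z,z) | ~M(u,z)) & ~M(y,y))
The quantifier exists p sits under an odd number of negations (counting the antecedent side of each →), so it flips to forall p.

universal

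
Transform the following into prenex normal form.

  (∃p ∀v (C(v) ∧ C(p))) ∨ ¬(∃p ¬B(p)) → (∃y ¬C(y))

∀p ∃v ∃w1 ∃y ((¬C(v) ∨ ¬C(p)) ∧ ¬B(w1) ∨ ¬C(y))

Rewrite implications/biconditionals: A → B as ¬A ∨ B.
  ¬((∃p ∀v (C(v) ∧ C(p))) ∨ ¬(∃p ¬B(p))) ∨ (∃y ¬C(y))
Drive negations inward (¬∀x A ≡ ∃x ¬A, ¬∃x A ≡ ∀x ¬A, De Morgan for ∧/∨):
  (∀p ∃v (¬C(v) ∨ ¬C(p))) ∧ (∃p ¬B(p)) ∨ (∃y ¬C(y))
Rename bound variables to avoid capture: p↦w1.
  (∀p ∃v (¬C(v) ∨ ¬C(p))) ∧ (∃w1 ¬B(w1)) ∨ (∃y ¬C(y))
Extract every quantifier outward, since the variables are now distinct and don't occur free across branches:
  ∀p ∃v ∃w1 ∃y ((¬C(v) ∨ ¬C(p)) ∧ ¬B(w1) ∨ ¬C(y))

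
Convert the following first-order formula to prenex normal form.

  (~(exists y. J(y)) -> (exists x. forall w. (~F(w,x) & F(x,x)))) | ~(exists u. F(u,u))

Eliminate → and ↔ using ¬ and ∨.
  ~~(exists y. J(y)) | (exists x. forall w. (~F(w,x) & F(x,x))) | ~(exists u. F(u,u))
Drive negations inward (¬∀x A ≡ ∃x ¬A, ¬∃x A ≡ ∀x ¬A, De Morgan for ∧/∨):
  (exists y. J(y)) | (exists x. forall w. (~F(w,x) & F(x,x))) | (forall u. ~F(u,u))
All bound variables are already distinct, so no renaming is needed.
Extract every quantifier outward, since the variables are now distinct and don't occur free across branches:
  exists y. exists x. forall w. forall u. (J(y) | ~F(w,x) & F(x,x) | ~F(u,u))

exists y. exists x. forall w. forall u. (J(y) | ~F(w,x) & F(x,x) | ~F(u,u))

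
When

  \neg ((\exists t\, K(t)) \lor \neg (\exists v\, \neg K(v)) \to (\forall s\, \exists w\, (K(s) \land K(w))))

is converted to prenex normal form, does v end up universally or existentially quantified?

universal

First replace A → B with ¬A ∨ B.
  \neg (\neg ((\exists t\, K(t)) \lor \neg (\exists v\, \neg K(v))) \lor (\forall s\, \exists w\, (K(s) \land K(w))))
Drive negations inward (¬∀x A ≡ ∃x ¬A, ¬∃x A ≡ ∀x ¬A, De Morgan for ∧/∨):
  ((\exists t\, K(t)) \lor (\forall v\, K(v))) \land (\exists s\, \forall w\, (\neg K(s) \lor \neg K(w)))
Extract every quantifier outward, since the variables are now distinct and don't occur free across branches:
  \exists t\, \forall v\, \exists s\, \forall w\, ((K(t) \lor K(v)) \land (\neg K(s) \lor \neg K(w)))
The quantifier \exists v sits under an odd number of negations (counting the antecedent side of each →), so it flips to \forall v.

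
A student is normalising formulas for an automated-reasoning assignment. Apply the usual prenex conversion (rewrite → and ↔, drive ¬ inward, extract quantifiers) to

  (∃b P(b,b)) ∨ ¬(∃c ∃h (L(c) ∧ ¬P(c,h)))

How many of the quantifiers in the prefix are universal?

Move each ¬ inward, flipping quantifiers it crosses:
  (∃b P(b,b)) ∨ (∀c ∀h (¬L(c) ∨ P(c,h)))
All bound variables are already distinct, so no renaming is needed.
Pull the quantifiers to the front (each side's bound variable is not free in the other side):
  ∃b ∀c ∀h (P(b,b) ∨ ¬L(c) ∨ P(c,h))
The prefix is ∃b ∀c ∀h: 2 universal, 1 existential.

2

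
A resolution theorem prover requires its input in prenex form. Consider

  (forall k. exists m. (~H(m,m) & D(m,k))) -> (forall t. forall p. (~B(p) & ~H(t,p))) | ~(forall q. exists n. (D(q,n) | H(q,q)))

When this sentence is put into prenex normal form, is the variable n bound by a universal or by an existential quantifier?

universal

First replace A → B with ¬A ∨ B.
  ~(forall k. exists m. (~H(m,m) & D(m,k))) | (forall t. forall p. (~B(p) & ~H(t,p))) | ~(forall q. exists n. (D(q,n) | H(q,q)))
Move each ¬ inward, flipping quantifiers it crosses:
  (exists k. forall m. (H(m,m) | ~D(m,k))) | (forall t. forall p. (~B(p) & ~H(t,p))) | (exists q. forall n. (~D(q,n) & ~H(q,q)))
Pull the quantifiers to the front (each side's bound variable is not free in the other side):
  exists k. forall m. forall t. forall p. exists q. forall n. (H(m,m) | ~D(m,k) | ~B(p) & ~H(t,p) | ~D(q,n) & ~H(q,q))
The quantifier exists n sits under an odd number of negations (counting the antecedent side of each →), so it flips to forall n.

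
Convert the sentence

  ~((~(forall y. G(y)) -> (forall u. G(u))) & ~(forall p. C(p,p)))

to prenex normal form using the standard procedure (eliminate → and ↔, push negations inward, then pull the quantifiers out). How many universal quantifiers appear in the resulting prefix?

Rewrite implications/biconditionals: A → B as ¬A ∨ B.
  ~((~~(forall y. G(y)) | (forall u. G(u))) & ~(forall p. C(p,p)))
Drive negations inward (¬∀x A ≡ ∃x ¬A, ¬∃x A ≡ ∀x ¬A, De Morgan for ∧/∨):
  (exists y. ~G(y)) & (exists u. ~G(u)) | (forall p. C(p,p))
All bound variables are already distinct, so no renaming is needed.
Pull the quantifiers to the front (each side's bound variable is not free in the other side):
  exists y. exists u. forall p. (~G(y) & ~G(u) | C(p,p))
The prefix is exists y exists u forall p: 1 universal, 2 existential.

1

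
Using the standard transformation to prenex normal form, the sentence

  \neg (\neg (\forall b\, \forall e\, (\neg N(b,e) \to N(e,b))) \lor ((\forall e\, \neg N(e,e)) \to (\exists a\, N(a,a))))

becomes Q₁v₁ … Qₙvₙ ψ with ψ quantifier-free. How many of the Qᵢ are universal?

4

Eliminate → and ↔ using ¬ and ∨.
  \neg (\neg (\forall b\, \forall e\, (\neg \neg N(b,e) \lor N(e,b))) \lor \neg (\forall e\, \neg N(e,e)) \lor (\exists a\, N(a,a)))
Move each ¬ inward, flipping quantifiers it crosses:
  (\forall b\, \forall e\, (N(b,e) \lor N(e,b))) \land (\forall e\, \neg N(e,e)) \land (\forall a\, \neg N(a,a))
Rename bound variables to avoid capture: e↦r.
  (\forall b\, \forall e\, (N(b,e) \lor N(e,b))) \land (\forall r\, \neg N(r,r)) \land (\forall a\, \neg N(a,a))
Extract every quantifier outward, since the variables are now distinct and don't occur free across branches:
  \forall b\, \forall e\, \forall r\, \forall a\, ((N(b,e) \lor N(e,b)) \land \neg N(r,r) \land \neg N(a,a))
The prefix is \forall b \forall e \forall r \forall a: 4 universal, 0 existential.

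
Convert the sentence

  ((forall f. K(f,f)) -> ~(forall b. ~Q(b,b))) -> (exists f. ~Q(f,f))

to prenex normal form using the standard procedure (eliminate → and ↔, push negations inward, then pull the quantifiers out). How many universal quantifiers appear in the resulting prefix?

2

First replace A → B with ¬A ∨ B.
  ~(~(forall f. K(f,f)) | ~(forall b. ~Q(b,b))) | (exists f. ~Q(f,f))
Push ¬ through the quantifiers and connectives to reach negation normal form:
  (forall f. K(f,f)) & (forall b. ~Q(b,b)) | (exists f. ~Q(f,f))
Rename bound variables to avoid capture: f↦u1.
  (forall f. K(f,f)) & (forall b. ~Q(b,b)) | (exists u1. ~Q(u1,u1))
Extract every quantifier outward, since the variables are now distinct and don't occur free across branches:
  forall f. forall b. exists u1. (K(f,f) & ~Q(b,b) | ~Q(u1,u1))
The prefix is forall f forall b exists u1: 2 universal, 1 existential.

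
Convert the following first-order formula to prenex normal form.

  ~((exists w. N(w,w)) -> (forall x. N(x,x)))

exists w. exists x. (N(w,w) & ~N(x,x))

Rewrite implications/biconditionals: A → B as ¬A ∨ B.
  ~(~(exists w. N(w,w)) | (forall x. N(x,x)))
Move each ¬ inward, flipping quantifiers it crosses:
  (exists w. N(w,w)) & (exists x. ~N(x,x))
All bound variables are already distinct, so no renaming is needed.
Pull the quantifiers to the front (each side's bound variable is not free in the other side):
  exists w. exists x. (N(w,w) & ~N(x,x))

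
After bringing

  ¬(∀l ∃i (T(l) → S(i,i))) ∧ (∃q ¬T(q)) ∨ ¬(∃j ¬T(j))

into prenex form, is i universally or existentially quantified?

Rewrite implications/biconditionals: A → B as ¬A ∨ B.
  ¬(∀l ∃i (¬T(l) ∨ S(i,i))) ∧ (∃q ¬T(q)) ∨ ¬(∃j ¬T(j))
Move each ¬ inward, flipping quantifiers it crosses:
  (∃l ∀i (T(l) ∧ ¬S(i,i))) ∧ (∃q ¬T(q)) ∨ (∀j T(j))
Pull the quantifiers to the front (each side's bound variable is not free in the other side):
  ∃l ∀i ∃q ∀j (T(l) ∧ ¬S(i,i) ∧ ¬T(q) ∨ T(j))
The quantifier ∃i sits under an odd number of negations (counting the antecedent side of each →), so it flips to ∀i.

universal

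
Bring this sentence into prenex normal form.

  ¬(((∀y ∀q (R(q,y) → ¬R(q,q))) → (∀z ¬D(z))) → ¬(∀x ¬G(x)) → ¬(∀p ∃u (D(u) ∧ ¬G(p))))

Eliminate → and ↔ using ¬ and ∨.
  ¬(¬(¬(∀y ∀q (¬R(q,y) ∨ ¬R(q,q))) ∨ (∀z ¬D(z))) ∨ ¬¬(∀x ¬G(x)) ∨ ¬(∀p ∃u (D(u) ∧ ¬G(p))))
Drive negations inward (¬∀x A ≡ ∃x ¬A, ¬∃x A ≡ ∀x ¬A, De Morgan for ∧/∨):
  ((∃y ∃q (R(q,y) ∧ R(q,q))) ∨ (∀z ¬D(z))) ∧ (∃x G(x)) ∧ (∀p ∃u (D(u) ∧ ¬G(p)))
Pull the quantifiers to the front (each side's bound variable is not free in the other side):
  ∃y ∃q ∀z ∃x ∀p ∃u ((R(q,y) ∧ R(q,q) ∨ ¬D(z)) ∧ G(x) ∧ D(u) ∧ ¬G(p))

∃y ∃q ∀z ∃x ∀p ∃u ((R(q,y) ∧ R(q,q) ∨ ¬D(z)) ∧ G(x) ∧ D(u) ∧ ¬G(p))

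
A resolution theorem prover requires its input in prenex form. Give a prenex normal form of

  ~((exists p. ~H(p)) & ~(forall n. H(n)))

forall p. forall n. (H(p) | H(n))

Push ¬ through the quantifiers and connectives to reach negation normal form:
  (forall p. H(p)) | (forall n. H(n))
All bound variables are already distinct, so no renaming is needed.
Extract every quantifier outward, since the variables are now distinct and don't occur free across branches:
  forall p. forall n. (H(p) | H(n))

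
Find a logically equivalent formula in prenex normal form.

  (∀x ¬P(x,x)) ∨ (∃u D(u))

Pull the quantifiers to the front (each side's bound variable is not free in the other side):
  ∀x ∃u (¬P(x,x) ∨ D(u))

∀x ∃u (¬P(x,x) ∨ D(u))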